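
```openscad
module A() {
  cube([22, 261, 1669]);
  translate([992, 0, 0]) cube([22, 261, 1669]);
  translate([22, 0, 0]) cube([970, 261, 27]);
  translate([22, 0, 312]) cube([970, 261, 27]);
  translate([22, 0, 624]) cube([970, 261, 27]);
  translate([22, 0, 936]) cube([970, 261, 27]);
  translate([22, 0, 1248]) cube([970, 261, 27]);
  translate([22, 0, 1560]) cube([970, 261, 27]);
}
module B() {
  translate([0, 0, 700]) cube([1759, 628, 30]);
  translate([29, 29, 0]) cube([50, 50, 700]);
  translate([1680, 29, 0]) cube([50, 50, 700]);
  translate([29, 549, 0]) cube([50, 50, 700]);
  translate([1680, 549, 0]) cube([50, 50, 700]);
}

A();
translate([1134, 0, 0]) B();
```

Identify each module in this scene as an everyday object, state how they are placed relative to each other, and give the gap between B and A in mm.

A is a bookshelf. B is a table. The table is on the floor beside the bookshelf on its +x side. The gap between the table and the bookshelf is 120 mm.

The table's nearest face is 120 mm from the bookshelf's +x face.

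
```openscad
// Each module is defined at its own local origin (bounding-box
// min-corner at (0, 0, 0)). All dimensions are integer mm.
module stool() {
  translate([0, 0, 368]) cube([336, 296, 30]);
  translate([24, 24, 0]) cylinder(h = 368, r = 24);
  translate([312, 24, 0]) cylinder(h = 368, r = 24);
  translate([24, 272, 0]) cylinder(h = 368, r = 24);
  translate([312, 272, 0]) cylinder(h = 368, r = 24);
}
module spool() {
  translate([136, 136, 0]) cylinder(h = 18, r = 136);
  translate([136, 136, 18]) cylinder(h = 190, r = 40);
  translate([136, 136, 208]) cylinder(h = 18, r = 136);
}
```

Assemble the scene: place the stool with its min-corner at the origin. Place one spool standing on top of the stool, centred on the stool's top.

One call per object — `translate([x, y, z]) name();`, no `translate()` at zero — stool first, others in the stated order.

stool();
translate([32, 12, 398]) spool();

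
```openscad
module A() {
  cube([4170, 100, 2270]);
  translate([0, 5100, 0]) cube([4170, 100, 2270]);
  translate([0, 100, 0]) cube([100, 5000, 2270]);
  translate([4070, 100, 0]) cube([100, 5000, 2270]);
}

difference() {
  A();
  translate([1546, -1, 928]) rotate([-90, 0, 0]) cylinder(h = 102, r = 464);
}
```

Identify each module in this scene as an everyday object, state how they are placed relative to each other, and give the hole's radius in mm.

The subtracted cylinder has r = 464 mm.

A is a house frame. The house frame has a circular hole through its front wall. The hole's radius is 464 mm.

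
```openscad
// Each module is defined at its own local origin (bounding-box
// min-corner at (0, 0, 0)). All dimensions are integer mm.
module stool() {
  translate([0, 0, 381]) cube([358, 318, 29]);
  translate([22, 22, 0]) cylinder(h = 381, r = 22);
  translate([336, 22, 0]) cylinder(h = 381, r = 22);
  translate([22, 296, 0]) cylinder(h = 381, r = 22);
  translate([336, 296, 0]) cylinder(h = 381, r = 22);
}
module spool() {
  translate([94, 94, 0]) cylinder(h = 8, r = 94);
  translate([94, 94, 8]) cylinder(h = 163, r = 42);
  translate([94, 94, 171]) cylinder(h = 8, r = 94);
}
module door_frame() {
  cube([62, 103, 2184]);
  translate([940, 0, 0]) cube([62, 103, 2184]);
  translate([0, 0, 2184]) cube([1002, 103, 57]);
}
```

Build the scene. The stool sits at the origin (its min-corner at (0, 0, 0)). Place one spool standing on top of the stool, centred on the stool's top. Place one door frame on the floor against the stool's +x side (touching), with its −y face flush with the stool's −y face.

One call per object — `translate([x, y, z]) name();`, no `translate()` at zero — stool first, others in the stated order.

stool();
translate([85, 65, 410]) spool();
translate([358, 0, 0]) door_frame();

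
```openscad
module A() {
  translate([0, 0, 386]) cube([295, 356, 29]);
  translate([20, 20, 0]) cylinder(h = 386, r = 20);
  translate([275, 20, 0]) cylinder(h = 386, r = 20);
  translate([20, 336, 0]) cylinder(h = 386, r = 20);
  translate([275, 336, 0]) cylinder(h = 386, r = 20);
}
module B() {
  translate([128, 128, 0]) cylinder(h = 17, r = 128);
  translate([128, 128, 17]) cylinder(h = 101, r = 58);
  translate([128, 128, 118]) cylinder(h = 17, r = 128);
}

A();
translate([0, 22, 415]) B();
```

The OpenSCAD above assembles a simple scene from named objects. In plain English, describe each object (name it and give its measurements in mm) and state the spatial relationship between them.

A is a simple wooden stool: a rectangular seat 295 mm (x) by 356 mm (y), 29 mm thick, top face at z = 415 mm, on four round legs, each 40 mm in diameter. The legs rest on z = 0, each leg's axis is inset half a diameter from the nearest pair of seat edges (so the leg's bounding box is flush with the corner).

B is a spool: two coaxial disc flanges of radius 128 mm and thickness 17 mm, joined by a core cylinder of radius 58 mm and height 101 mm. The lower flange rests on z = 0 and the three cylinders share a vertical axis.

The spool is on top of the stool.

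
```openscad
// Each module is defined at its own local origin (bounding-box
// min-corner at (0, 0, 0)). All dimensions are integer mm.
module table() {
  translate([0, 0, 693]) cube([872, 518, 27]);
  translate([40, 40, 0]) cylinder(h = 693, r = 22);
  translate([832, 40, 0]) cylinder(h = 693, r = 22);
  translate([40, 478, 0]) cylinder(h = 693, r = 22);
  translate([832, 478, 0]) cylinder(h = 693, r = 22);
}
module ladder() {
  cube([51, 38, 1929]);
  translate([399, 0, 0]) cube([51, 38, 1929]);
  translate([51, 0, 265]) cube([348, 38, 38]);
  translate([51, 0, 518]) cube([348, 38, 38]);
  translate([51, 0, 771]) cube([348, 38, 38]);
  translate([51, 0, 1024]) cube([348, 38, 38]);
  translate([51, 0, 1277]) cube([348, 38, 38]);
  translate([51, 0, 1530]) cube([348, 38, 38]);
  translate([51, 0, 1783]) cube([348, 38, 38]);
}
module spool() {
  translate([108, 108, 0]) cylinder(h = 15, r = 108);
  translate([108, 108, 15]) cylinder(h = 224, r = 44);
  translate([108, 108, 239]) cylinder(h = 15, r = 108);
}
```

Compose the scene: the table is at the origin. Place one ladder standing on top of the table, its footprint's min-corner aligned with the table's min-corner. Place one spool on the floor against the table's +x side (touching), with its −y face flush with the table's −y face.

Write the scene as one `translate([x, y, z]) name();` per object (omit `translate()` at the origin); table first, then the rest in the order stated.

table();
translate([0, 0, 720]) ladder();
translate([872, 0, 0]) spool();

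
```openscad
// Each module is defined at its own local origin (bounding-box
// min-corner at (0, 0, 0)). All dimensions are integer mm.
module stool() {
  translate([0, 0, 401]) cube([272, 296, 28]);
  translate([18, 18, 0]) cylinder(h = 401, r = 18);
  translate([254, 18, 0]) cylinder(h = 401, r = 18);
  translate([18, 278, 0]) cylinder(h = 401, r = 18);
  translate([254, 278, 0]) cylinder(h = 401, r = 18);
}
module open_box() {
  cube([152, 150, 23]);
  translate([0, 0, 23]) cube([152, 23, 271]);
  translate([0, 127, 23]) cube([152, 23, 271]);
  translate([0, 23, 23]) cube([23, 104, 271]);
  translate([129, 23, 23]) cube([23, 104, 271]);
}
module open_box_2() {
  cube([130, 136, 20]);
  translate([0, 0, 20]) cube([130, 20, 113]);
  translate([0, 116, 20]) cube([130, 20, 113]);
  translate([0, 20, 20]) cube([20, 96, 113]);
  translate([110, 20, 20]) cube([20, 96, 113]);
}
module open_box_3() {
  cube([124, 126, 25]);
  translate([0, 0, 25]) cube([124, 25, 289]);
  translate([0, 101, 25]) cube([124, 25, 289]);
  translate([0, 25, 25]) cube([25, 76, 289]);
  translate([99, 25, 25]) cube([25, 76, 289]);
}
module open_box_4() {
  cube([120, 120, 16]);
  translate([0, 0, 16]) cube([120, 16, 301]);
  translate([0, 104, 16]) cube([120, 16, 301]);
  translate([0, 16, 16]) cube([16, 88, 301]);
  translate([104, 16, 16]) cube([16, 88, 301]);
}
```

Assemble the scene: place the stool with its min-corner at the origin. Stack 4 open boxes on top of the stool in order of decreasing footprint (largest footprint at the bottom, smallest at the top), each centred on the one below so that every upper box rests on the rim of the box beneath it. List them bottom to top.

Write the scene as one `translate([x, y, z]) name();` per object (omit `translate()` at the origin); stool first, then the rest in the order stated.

stool();
translate([60, 73, 429]) open_box();
translate([71, 80, 723]) open_box_2();
translate([74, 85, 856]) open_box_3();
translate([76, 88, 1170]) open_box_4();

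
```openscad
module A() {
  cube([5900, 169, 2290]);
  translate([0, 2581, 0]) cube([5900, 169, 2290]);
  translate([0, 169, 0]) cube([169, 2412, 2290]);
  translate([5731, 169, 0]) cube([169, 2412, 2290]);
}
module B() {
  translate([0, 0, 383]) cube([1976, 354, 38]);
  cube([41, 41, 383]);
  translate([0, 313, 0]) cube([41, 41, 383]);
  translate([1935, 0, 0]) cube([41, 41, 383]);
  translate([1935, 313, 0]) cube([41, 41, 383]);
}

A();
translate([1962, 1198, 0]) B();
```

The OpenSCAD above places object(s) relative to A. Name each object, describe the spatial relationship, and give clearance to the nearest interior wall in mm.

Clearances: x = 1793, y = 1029; minimum 1029 mm.

A is a house frame. B is a bench. The bench sits inside the house frame, centred. The clearance to the nearest interior wall is 1029 mm.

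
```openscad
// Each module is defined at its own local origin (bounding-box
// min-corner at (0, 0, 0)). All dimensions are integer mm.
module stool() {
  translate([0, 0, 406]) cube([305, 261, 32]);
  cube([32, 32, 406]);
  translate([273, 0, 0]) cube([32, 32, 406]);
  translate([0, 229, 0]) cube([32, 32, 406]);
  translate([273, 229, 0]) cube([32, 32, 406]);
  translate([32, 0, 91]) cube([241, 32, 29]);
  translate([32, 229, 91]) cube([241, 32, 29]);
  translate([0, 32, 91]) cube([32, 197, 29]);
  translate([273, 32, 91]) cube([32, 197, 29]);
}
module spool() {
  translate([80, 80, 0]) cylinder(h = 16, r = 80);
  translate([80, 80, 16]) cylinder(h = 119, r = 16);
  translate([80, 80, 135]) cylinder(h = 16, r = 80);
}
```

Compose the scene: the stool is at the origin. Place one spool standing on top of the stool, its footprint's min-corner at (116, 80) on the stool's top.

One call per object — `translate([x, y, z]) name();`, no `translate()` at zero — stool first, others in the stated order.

stool();
translate([116, 80, 438]) spool();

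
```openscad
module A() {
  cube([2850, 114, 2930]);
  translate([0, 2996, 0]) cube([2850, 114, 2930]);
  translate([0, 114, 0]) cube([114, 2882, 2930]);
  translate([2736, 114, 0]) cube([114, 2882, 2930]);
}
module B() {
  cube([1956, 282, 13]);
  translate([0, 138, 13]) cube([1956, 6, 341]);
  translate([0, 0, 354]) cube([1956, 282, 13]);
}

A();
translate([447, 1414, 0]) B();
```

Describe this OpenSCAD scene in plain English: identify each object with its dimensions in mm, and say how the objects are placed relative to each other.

A is a box-shaped house frame (walls only): outside footprint 2850×3110 mm, wall height 2930 mm, wall thickness 114 mm. The two y-facing walls run the full x-width; the two x-facing walls fit between the inner faces of the y-facing walls.

B is an I-beam lying along x, 1956 mm long. Overall section height 367 mm. Two flanges 282 mm wide (y) and 13 mm thick, one on the floor and one at the top; a web 6 mm thick runs between them, centred on the flange width.

The I-beam sits inside the house frame, centred.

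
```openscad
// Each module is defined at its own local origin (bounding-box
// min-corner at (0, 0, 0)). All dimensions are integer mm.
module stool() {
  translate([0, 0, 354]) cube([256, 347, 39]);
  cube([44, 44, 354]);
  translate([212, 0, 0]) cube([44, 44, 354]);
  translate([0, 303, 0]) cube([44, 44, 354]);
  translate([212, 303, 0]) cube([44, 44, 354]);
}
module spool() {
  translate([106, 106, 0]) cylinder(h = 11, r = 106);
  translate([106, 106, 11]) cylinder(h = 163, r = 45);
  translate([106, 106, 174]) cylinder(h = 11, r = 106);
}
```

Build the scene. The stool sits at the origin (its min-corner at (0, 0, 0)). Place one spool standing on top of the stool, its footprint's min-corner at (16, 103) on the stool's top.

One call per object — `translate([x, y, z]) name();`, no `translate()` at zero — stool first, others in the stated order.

stool();
translate([16, 103, 393]) spool();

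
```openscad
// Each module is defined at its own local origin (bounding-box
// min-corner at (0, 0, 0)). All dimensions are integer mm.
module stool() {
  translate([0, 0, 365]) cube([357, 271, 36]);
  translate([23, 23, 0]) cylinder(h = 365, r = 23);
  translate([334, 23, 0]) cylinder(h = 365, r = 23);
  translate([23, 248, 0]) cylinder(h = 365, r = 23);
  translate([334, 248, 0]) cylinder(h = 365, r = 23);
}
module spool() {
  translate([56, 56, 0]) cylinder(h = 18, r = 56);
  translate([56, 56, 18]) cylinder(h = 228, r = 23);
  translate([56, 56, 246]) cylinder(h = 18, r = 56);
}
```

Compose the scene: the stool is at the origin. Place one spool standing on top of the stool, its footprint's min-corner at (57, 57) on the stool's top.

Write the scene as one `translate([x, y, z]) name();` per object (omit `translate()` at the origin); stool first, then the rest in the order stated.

stool();
translate([57, 57, 401]) spool();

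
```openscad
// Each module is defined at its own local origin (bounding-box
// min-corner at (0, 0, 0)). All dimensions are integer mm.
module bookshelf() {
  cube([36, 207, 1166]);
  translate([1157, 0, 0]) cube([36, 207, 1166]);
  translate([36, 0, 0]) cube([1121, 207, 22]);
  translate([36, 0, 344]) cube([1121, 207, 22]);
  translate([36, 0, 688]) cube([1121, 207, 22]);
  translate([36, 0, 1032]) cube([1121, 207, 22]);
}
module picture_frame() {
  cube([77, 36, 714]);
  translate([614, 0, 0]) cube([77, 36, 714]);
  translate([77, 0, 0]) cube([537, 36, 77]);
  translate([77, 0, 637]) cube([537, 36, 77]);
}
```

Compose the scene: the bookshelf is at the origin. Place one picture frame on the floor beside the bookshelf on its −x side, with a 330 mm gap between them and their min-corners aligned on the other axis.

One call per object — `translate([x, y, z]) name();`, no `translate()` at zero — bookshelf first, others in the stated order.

bookshelf();
translate([-1021, 0, 0]) picture_frame();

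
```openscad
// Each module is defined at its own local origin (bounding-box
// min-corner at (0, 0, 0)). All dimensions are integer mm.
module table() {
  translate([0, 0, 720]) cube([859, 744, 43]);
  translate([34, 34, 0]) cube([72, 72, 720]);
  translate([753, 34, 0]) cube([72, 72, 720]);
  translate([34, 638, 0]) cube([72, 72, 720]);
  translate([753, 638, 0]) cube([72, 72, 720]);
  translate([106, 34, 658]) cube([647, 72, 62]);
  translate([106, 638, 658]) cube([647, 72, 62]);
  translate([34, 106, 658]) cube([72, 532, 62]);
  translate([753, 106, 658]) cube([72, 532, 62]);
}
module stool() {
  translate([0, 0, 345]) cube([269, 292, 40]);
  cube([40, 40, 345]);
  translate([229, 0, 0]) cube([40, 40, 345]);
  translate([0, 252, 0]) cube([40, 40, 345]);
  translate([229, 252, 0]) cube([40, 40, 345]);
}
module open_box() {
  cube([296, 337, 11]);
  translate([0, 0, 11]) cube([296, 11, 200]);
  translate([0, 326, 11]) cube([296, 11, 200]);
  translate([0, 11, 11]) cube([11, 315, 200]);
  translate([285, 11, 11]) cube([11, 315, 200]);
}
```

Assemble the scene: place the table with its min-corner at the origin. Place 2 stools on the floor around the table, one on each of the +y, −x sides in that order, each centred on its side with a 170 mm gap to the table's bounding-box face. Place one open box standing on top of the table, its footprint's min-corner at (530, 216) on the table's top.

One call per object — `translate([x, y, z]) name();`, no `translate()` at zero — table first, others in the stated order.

table();
translate([295, 914, 0]) stool();
translate([-439, 226, 0]) stool();
translate([530, 216, 763]) open_box();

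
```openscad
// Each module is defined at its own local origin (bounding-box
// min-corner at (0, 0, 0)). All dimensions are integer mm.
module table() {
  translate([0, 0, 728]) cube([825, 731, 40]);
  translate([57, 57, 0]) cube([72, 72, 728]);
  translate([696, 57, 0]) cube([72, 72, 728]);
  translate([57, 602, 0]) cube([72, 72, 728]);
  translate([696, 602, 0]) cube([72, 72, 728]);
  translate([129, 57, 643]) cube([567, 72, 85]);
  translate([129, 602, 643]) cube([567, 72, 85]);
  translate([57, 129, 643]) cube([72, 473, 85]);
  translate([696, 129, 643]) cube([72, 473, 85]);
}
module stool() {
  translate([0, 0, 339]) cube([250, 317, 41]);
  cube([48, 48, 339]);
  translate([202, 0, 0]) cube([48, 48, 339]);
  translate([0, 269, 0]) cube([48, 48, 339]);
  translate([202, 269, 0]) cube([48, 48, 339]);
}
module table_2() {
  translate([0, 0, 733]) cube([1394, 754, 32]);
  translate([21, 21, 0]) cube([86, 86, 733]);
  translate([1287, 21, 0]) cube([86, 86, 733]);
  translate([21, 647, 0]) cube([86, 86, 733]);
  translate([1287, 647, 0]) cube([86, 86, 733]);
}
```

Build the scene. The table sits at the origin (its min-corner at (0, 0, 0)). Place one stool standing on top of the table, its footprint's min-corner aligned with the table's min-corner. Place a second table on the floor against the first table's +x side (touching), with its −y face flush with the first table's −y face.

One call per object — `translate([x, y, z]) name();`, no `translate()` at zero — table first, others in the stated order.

table();
translate([0, 0, 768]) stool();
translate([825, 0, 0]) table_2();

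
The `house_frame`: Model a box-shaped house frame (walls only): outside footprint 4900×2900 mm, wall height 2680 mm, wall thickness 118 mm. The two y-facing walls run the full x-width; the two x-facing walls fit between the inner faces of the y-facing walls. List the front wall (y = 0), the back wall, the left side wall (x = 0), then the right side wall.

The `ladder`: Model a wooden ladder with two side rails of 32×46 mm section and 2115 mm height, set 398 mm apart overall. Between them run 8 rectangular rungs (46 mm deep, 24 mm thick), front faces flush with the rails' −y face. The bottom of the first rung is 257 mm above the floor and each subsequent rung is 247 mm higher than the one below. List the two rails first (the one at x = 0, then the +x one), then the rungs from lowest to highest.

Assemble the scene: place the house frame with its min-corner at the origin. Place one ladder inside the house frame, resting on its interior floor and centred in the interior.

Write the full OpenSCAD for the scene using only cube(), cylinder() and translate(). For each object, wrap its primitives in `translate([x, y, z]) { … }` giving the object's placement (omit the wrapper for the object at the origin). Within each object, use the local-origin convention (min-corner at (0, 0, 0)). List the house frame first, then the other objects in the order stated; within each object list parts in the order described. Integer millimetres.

cube([4900, 118, 2680]);
translate([0, 2782, 0]) cube([4900, 118, 2680]);
translate([0, 118, 0]) cube([118, 2664, 2680]);
translate([4782, 118, 0]) cube([118, 2664, 2680]);
translate([2251, 1427, 0]) {
  cube([32, 46, 2115]);
  translate([366, 0, 0]) cube([32, 46, 2115]);
  translate([32, 0, 257]) cube([334, 46, 24]);
  translate([32, 0, 504]) cube([334, 46, 24]);
  translate([32, 0, 751]) cube([334, 46, 24]);
  translate([32, 0, 998]) cube([334, 46, 24]);
  translate([32, 0, 1245]) cube([334, 46, 24]);
  translate([32, 0, 1492]) cube([334, 46, 24]);
  translate([32, 0, 1739]) cube([334, 46, 24]);
  translate([32, 0, 1986]) cube([334, 46, 24]);
}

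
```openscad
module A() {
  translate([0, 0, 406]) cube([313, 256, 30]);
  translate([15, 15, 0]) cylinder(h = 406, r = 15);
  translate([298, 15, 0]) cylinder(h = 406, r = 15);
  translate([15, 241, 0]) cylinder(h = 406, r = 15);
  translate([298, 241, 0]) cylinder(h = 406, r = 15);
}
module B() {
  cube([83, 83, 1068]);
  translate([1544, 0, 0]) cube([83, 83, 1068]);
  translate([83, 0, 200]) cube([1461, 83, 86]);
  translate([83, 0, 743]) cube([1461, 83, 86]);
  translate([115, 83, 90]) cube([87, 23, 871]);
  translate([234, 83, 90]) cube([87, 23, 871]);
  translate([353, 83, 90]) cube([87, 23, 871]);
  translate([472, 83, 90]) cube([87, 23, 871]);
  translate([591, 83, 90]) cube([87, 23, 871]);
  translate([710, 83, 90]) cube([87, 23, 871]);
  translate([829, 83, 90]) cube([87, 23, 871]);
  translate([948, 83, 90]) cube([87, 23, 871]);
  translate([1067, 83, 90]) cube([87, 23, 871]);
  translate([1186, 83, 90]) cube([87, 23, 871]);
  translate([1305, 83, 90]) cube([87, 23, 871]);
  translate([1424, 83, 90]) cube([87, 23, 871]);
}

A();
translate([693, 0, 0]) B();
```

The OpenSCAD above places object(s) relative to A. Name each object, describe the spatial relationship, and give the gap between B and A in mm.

A is a stool. B is a fence section. The fence section is on the floor beside the stool on its +x side. The gap between the fence section and the stool is 380 mm.

The fence section's nearest face is 380 mm from the stool's +x face.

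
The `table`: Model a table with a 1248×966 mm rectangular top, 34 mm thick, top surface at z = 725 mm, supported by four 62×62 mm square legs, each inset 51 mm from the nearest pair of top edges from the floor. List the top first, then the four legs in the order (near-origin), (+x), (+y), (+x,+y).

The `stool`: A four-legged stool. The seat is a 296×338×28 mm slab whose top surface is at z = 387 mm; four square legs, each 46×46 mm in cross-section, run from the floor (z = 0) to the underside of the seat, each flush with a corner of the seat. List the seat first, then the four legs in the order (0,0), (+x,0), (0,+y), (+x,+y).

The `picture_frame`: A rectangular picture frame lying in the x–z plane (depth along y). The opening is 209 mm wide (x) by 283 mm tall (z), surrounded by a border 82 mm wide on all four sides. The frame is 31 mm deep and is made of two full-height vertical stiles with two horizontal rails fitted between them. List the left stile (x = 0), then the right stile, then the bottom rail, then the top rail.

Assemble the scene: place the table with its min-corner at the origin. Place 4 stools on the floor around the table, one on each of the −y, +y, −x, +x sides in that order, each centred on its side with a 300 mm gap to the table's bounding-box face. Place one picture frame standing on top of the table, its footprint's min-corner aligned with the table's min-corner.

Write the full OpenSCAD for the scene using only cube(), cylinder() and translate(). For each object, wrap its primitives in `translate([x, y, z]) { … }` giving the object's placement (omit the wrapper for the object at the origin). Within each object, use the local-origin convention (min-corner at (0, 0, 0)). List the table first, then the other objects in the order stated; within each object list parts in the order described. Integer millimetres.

translate([0, 0, 691]) cube([1248, 966, 34]);
translate([51, 51, 0]) cube([62, 62, 691]);
translate([1135, 51, 0]) cube([62, 62, 691]);
translate([51, 853, 0]) cube([62, 62, 691]);
translate([1135, 853, 0]) cube([62, 62, 691]);
translate([476, -638, 0]) {
  translate([0, 0, 359]) cube([296, 338, 28]);
  cube([46, 46, 359]);
  translate([250, 0, 0]) cube([46, 46, 359]);
  translate([0, 292, 0]) cube([46, 46, 359]);
  translate([250, 292, 0]) cube([46, 46, 359]);
}
translate([476, 1266, 0]) {
  translate([0, 0, 359]) cube([296, 338, 28]);
  cube([46, 46, 359]);
  translate([250, 0, 0]) cube([46, 46, 359]);
  translate([0, 292, 0]) cube([46, 46, 359]);
  translate([250, 292, 0]) cube([46, 46, 359]);
}
translate([-596, 314, 0]) {
  translate([0, 0, 359]) cube([296, 338, 28]);
  cube([46, 46, 359]);
  translate([250, 0, 0]) cube([46, 46, 359]);
  translate([0, 292, 0]) cube([46, 46, 359]);
  translate([250, 292, 0]) cube([46, 46, 359]);
}
translate([1548, 314, 0]) {
  translate([0, 0, 359]) cube([296, 338, 28]);
  cube([46, 46, 359]);
  translate([250, 0, 0]) cube([46, 46, 359]);
  translate([0, 292, 0]) cube([46, 46, 359]);
  translate([250, 292, 0]) cube([46, 46, 359]);
}
translate([0, 0, 725]) {
  cube([82, 31, 447]);
  translate([291, 0, 0]) cube([82, 31, 447]);
  translate([82, 0, 0]) cube([209, 31, 82]);
  translate([82, 0, 365]) cube([209, 31, 82]);
}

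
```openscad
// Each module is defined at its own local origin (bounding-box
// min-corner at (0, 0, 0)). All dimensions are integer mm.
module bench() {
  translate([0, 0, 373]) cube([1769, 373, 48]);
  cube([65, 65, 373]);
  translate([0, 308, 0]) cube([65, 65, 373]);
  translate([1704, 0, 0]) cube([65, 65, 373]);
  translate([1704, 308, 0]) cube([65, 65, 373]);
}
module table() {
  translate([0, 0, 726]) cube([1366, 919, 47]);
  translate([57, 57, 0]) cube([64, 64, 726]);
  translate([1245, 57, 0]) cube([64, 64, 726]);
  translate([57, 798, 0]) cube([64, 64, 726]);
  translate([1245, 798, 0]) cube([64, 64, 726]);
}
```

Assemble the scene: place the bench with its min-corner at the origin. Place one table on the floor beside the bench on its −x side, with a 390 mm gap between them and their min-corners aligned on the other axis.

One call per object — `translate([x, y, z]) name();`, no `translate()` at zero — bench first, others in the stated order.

bench();
translate([-1756, 0, 0]) table();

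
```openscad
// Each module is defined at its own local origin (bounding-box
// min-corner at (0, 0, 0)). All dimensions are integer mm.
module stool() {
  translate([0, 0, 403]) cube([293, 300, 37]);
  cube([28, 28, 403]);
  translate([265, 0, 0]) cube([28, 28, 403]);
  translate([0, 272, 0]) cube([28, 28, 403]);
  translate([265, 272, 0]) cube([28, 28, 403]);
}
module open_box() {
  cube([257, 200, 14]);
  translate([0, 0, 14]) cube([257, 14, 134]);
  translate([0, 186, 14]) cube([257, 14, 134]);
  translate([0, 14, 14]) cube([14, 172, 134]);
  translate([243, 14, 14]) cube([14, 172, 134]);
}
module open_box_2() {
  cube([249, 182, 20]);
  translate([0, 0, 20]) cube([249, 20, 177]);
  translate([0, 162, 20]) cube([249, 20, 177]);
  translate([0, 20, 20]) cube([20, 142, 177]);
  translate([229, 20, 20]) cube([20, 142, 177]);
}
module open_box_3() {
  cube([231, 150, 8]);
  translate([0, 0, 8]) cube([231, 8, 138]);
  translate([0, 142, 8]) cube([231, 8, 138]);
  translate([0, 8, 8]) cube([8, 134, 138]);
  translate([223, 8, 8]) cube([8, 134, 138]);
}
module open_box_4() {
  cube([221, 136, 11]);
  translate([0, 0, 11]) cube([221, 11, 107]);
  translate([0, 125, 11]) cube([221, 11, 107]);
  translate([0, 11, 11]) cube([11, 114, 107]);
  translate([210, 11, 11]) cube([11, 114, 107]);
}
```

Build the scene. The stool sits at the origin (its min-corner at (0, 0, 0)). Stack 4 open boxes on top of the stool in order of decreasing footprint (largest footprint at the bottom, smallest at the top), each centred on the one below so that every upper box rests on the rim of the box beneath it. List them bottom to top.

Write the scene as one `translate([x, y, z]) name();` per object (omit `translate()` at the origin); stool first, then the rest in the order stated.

stool();
translate([18, 50, 440]) open_box();
translate([22, 59, 588]) open_box_2();
translate([31, 75, 785]) open_box_3();
translate([36, 82, 931]) open_box_4();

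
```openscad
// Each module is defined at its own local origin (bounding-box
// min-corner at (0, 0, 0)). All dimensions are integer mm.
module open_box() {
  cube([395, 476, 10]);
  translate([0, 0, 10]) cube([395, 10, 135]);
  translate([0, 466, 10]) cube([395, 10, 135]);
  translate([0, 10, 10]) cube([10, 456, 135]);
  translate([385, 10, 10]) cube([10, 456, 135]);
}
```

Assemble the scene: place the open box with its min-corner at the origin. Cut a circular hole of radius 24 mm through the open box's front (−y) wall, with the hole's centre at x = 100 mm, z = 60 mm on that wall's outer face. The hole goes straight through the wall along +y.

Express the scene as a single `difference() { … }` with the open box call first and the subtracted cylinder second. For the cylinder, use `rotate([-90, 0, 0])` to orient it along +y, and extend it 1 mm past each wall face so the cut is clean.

difference() {
  open_box();
  translate([100, -1, 60]) rotate([-90, 0, 0]) cylinder(h = 12, r = 24);
}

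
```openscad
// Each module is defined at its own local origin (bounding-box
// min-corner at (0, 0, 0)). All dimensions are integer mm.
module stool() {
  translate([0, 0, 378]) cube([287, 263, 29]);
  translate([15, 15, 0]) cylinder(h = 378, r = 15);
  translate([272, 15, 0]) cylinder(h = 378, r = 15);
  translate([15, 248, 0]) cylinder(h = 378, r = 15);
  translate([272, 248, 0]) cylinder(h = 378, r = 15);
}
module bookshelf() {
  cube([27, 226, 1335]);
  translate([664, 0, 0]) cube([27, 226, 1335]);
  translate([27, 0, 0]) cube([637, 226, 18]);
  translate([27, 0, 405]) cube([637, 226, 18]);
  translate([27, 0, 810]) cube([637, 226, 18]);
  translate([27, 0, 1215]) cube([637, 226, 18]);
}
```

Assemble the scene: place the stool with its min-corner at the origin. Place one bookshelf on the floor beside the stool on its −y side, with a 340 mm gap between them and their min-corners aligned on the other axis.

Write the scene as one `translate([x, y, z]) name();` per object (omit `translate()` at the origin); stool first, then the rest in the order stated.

stool();
translate([0, -566, 0]) bookshelf();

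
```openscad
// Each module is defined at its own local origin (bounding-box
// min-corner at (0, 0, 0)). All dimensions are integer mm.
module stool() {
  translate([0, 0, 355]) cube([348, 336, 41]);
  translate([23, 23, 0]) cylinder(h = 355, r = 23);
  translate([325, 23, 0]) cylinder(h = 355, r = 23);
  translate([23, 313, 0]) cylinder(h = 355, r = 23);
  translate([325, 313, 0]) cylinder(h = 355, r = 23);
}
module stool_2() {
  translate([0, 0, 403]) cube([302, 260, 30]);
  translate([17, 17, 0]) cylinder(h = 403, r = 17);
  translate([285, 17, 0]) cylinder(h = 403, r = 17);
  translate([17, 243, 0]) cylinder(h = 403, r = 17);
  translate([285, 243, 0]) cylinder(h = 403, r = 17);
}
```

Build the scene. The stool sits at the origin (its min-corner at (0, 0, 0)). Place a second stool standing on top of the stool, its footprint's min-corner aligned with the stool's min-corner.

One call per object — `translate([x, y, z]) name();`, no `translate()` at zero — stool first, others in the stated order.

stool();
translate([0, 0, 396]) stool_2();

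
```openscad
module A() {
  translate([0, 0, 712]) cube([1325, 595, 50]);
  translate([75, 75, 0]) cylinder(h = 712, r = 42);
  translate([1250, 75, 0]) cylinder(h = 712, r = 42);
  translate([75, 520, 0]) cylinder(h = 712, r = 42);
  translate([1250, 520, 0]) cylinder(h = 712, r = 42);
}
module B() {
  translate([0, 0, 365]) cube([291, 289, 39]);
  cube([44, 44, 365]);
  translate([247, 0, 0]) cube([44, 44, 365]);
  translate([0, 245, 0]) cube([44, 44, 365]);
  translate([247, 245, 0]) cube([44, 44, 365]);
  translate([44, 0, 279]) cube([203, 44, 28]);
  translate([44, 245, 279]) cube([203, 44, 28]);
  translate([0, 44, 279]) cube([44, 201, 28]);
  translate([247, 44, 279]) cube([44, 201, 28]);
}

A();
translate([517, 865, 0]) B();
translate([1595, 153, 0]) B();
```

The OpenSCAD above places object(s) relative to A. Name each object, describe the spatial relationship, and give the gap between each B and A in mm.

A is a table. B is a stool. Two stools sit around the table at the +y, +x sides. The gap between each stool and the table is 270 mm.

Each stool's nearest face is 270 mm from the table's bounding box.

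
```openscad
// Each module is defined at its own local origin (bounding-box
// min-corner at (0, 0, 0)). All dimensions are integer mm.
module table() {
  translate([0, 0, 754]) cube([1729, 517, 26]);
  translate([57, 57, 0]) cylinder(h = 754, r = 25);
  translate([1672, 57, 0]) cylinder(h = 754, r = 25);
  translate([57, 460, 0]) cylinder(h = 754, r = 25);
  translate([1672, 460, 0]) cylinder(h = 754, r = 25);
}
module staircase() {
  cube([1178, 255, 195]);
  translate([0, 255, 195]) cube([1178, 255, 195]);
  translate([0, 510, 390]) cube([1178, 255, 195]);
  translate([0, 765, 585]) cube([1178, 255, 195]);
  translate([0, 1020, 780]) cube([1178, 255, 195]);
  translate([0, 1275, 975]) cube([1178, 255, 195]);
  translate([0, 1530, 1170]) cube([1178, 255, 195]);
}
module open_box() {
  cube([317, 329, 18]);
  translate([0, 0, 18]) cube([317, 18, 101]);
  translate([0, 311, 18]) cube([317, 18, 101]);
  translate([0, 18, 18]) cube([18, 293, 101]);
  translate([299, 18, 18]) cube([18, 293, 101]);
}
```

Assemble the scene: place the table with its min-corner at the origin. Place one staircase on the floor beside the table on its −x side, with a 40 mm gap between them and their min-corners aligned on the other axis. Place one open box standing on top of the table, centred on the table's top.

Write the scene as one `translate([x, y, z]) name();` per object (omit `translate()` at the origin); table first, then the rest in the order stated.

table();
translate([-1218, 0, 0]) staircase();
translate([706, 94, 780]) open_box();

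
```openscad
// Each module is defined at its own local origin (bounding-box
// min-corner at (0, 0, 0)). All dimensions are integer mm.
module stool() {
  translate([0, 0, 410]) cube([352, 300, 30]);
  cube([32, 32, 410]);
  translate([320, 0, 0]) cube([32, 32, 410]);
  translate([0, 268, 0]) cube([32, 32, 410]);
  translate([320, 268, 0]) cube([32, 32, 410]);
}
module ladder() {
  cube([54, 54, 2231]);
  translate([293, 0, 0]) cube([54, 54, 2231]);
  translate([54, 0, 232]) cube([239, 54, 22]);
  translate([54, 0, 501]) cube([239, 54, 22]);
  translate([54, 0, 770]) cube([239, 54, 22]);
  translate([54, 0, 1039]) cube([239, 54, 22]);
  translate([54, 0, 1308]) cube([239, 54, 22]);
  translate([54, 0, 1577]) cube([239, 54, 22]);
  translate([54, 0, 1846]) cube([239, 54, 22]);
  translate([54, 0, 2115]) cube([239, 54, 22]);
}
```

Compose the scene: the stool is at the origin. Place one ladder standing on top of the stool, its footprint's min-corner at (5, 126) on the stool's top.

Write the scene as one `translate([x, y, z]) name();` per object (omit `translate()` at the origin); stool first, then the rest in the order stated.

stool();
translate([5, 126, 440]) ladder();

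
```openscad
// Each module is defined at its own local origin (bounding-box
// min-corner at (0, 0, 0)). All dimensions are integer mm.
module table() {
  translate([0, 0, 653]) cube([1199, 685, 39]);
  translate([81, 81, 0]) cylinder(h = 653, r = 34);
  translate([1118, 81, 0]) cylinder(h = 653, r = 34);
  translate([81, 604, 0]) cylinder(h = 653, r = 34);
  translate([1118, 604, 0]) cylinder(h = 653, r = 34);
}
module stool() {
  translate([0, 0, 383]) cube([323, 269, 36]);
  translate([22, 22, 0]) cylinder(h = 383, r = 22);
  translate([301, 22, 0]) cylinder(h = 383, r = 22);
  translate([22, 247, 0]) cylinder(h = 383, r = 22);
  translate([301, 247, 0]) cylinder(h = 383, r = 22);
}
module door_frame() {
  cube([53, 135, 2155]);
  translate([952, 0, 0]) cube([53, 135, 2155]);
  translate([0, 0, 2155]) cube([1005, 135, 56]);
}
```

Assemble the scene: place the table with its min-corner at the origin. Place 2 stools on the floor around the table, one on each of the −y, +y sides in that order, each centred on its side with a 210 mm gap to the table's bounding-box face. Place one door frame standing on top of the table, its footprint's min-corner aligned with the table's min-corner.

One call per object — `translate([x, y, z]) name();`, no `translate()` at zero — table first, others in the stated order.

table();
translate([438, -479, 0]) stool();
translate([438, 895, 0]) stool();
translate([0, 0, 692]) door_frame();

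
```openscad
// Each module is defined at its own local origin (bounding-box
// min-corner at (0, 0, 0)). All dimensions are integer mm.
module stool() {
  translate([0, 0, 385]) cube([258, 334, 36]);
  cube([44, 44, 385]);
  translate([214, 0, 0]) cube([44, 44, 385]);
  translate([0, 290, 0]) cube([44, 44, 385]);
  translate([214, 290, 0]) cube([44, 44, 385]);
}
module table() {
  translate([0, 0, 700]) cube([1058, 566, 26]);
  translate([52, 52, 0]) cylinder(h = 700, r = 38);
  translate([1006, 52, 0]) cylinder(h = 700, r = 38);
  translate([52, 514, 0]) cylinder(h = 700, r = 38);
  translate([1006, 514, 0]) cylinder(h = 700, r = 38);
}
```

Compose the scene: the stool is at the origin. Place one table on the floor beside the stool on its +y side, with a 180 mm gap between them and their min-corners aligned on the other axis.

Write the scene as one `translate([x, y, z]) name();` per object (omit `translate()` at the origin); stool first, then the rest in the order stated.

stool();
translate([0, 514, 0]) table();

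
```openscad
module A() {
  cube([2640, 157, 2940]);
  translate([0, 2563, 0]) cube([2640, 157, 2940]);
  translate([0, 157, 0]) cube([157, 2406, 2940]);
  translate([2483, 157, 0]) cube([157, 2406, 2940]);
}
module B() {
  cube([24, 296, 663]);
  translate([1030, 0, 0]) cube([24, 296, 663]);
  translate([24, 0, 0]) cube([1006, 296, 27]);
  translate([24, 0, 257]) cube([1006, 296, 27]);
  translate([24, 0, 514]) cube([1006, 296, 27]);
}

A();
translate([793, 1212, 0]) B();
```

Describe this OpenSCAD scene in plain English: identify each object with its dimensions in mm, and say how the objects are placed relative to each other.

A is a box-shaped house frame (walls only): outside footprint 2640×2720 mm, wall height 2940 mm, wall thickness 157 mm. The two y-facing walls run the full x-width; the two x-facing walls fit between the inner faces of the y-facing walls.

B is a bookshelf 1054 mm wide overall, 296 mm deep and 663 mm tall. The two sides are 24 mm thick vertical panels. 3 horizontal shelves of 27 mm thickness span between the inner faces of the sides; the lowest shelf sits on the floor and shelves are stacked with a clear vertical gap of 230 mm between each pair.

The bookshelf sits inside the house frame, centred.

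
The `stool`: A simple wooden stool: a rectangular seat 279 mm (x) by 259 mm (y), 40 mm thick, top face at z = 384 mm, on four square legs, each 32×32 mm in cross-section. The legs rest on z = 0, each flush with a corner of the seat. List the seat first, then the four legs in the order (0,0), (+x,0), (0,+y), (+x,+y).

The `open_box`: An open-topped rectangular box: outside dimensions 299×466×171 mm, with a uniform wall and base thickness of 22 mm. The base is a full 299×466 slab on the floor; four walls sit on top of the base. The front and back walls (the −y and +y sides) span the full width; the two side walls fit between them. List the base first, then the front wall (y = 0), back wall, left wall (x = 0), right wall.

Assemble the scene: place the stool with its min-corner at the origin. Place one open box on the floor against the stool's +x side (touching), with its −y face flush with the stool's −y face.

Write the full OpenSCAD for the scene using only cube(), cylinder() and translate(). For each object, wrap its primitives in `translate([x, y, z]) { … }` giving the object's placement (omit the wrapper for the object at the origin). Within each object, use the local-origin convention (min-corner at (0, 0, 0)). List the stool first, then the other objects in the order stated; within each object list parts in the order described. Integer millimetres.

translate([0, 0, 344]) cube([279, 259, 40]);
cube([32, 32, 344]);
translate([247, 0, 0]) cube([32, 32, 344]);
translate([0, 227, 0]) cube([32, 32, 344]);
translate([247, 227, 0]) cube([32, 32, 344]);
translate([279, 0, 0]) {
  cube([299, 466, 22]);
  translate([0, 0, 22]) cube([299, 22, 149]);
  translate([0, 444, 22]) cube([299, 22, 149]);
  translate([0, 22, 22]) cube([22, 422, 149]);
  translate([277, 22, 22]) cube([22, 422, 149]);
}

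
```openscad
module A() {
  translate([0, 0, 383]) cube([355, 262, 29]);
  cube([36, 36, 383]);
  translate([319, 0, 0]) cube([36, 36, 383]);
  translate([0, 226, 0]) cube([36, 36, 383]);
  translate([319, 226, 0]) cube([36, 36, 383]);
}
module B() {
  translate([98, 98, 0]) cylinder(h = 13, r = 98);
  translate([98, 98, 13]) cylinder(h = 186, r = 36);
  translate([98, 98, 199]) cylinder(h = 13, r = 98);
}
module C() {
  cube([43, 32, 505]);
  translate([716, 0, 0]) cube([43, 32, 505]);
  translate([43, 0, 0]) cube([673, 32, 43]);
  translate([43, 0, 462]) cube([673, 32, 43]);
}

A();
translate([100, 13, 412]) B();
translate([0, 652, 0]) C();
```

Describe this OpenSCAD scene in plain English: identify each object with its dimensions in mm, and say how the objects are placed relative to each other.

A is a four-legged stool. The seat is 355×262 mm, 29 mm thick, top at z = 412 mm. It stands on four square legs, each 36×36 mm in cross-section, from z = 0 to the seat underside, each flush with a corner of the seat.

B is a spool: two coaxial disc flanges of radius 98 mm and thickness 13 mm, joined by a core cylinder of radius 36 mm and height 186 mm. The lower flange rests on z = 0 and the three cylinders share a vertical axis.

C is a picture frame with a 673×419 mm rectangular opening (x by z) and a uniform 43 mm border on every side. Frame depth is 32 mm along y. It is built from two vertical stiles running the full outside height and two horizontal rails spanning the gap between the stiles.

The spool is on top of the stool. The picture frame is on the floor beside the stool on its +y side.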